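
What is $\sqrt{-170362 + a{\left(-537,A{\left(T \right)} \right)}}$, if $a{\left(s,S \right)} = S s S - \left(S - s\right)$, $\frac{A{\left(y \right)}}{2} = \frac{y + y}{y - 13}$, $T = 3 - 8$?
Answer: $\frac{i \sqrt{13896609}}{9} \approx 414.2 i$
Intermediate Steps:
$T = -5$
$A{\left(y \right)} = \frac{4 y}{-13 + y}$ ($A{\left(y \right)} = 2 \frac{y + y}{y - 13} = 2 \frac{2 y}{-13 + y} = \frac{4 y}{-13 + y}$)
$a{\left(s,S \right)} = s - S + s S^{2}$ ($a{\left(s,S \right)} = s S^{2} - \left(S - s\right) = s - S + s S^{2}$)
$\sqrt{-170362 + a{\left(-537,A{\left(T \right)} \right)}} = \sqrt{-170362 - \left(537 + 537 \frac{400}{\left(-13 - 5\right)^{2}} + 4 \left(-5\right) \frac{1}{-13 - 5}\right)} = \sqrt{-170362 - \left(537 + \frac{17900}{27} + 4 \left(-5\right) \frac{1}{-18}\right)} = \sqrt{-170362 - \left(537 + \frac{17900}{27} + 4 \left(-5\right) \left(- \frac{1}{18}\right)\right)} = \sqrt{-170362 - \left(\frac{4843}{9} + \frac{17900}{27}\right)} = \sqrt{-170362 - \frac{32429}{27}} = \sqrt{- \frac{4632203}{27}} = \frac{i \sqrt{13896609}}{9}$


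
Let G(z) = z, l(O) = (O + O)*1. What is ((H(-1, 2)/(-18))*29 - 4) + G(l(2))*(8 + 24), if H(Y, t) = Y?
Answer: 2261/18 ≈ 125.61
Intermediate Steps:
l(O) = 2*O (l(O) = (2*O)*1 = 2*O)
((H(-1, 2)/(-18))*29 - 4) + G(l(2))*(8 + 24) = (-1/(-18)*29 - 4) + (2*2)*(8 + 24) = (-1*(-1/18)*29 - 4) + 4*32 = ((1/18)*29 - 4) + 128 = (29/18 - 4) + 128 = -43/18 + 128 = 2261/18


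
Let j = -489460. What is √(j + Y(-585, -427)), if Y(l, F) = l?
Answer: I*√490045 ≈ 700.03*I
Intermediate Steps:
√(j + Y(-585, -427)) = √(-489460 - 585) = √(-490045) = I*√490045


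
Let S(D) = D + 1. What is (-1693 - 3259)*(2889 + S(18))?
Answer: -14400416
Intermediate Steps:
S(D) = 1 + D
(-1693 - 3259)*(2889 + S(18)) = (-1693 - 3259)*(2889 + (1 + 18)) = -4952*(2889 + 19) = -4952*2908 = -14400416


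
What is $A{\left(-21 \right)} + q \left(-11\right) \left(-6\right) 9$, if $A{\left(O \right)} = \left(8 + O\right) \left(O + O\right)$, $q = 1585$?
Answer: $942036$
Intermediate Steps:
$A{\left(O \right)} = 2 O \left(8 + O\right)$ ($A{\left(O \right)} = \left(8 + O\right) 2 O = 2 O \left(8 + O\right)$)
$A{\left(-21 \right)} + q \left(-11\right) \left(-6\right) 9 = 2 \left(-21\right) \left(8 - 21\right) + 1585 \left(-11\right) \left(-6\right) 9 = 2 \left(-21\right) \left(-13\right) + 1585 \cdot 66 \cdot 9 = 546 + 1585 \cdot 594 = 546 + 941490 = 942036$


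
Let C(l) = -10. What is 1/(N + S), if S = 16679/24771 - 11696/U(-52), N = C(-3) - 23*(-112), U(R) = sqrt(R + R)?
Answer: 1204348308735/3708364378163021 - 105539619852*I*sqrt(26)/3708364378163021 ≈ 0.00032477 - 0.00014512*I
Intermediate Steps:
U(R) = sqrt(2)*sqrt(R) (U(R) = sqrt(2*R) = sqrt(2)*sqrt(R))
N = 2566 (N = -10 - 23*(-112) = -10 + 2576 = 2566)
S = 16679/24771 + 2924*I*sqrt(26)/13 (S = 16679/24771 - 11696*(-I*sqrt(26)/52) = 16679/24771 - (-2924)*I*sqrt(26)/13 = 16679/24771 + 2924*I*sqrt(26)/13 ≈ 0.67333 + 1146.9*I)
1/(N + S) = 1/(2566 + (16679/24771 + 2924*I*sqrt(26)/13)) = 1/(63579065/24771 + 2924*I*sqrt(26)/13)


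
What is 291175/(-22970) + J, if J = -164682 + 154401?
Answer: -47289149/4594 ≈ -10294.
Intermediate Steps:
J = -10281
291175/(-22970) + J = 291175/(-22970) - 10281 = 291175*(-1/22970) - 10281 = -58235/4594 - 10281 = -47289149/4594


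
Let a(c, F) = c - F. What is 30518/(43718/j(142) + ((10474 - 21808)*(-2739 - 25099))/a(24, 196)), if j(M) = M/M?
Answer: -1312274/76999099 ≈ -0.017043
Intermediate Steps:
j(M) = 1
30518/(43718/j(142) + ((10474 - 21808)*(-2739 - 25099))/a(24, 196)) = 30518/(43718/1 + ((10474 - 21808)*(-2739 - 25099))/(24 - 1*196)) = 30518/(43718*1 + (-11334*(-27838))/(24 - 196)) = 30518/(43718 + 315515892/(-172)) = 30518/(43718 + 315515892*(-1/172)) = 30518/(43718 - 78878973/43) = 30518/(-76999099/43) = 30518*(-43/76999099) = -1312274/76999099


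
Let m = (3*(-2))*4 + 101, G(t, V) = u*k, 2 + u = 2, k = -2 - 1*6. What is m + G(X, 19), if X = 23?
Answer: 77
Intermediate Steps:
k = -8 (k = -2 - 6 = -8)
u = 0 (u = -2 + 2 = 0)
G(t, V) = 0 (G(t, V) = 0*(-8) = 0)
m = 77 (m = -6*4 + 101 = -24 + 101 = 77)
m + G(X, 19) = 77 + 0 = 77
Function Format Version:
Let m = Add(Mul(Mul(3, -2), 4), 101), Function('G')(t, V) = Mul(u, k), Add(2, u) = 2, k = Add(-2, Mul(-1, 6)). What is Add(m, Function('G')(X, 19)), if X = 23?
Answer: 77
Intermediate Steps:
k = -8 (k = Add(-2, -6) = -8)
u = 0 (u = Add(-2, 2) = 0)
Function('G')(t, V) = 0 (Function('G')(t, V) = Mul(0, -8) = 0)
m = 77 (m = Add(Mul(-6, 4), 101) = Add(-24, 101) = 77)
Add(m, Function('G')(X, 19)) = Add(77, 0) = 77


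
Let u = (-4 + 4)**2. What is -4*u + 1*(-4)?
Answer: -4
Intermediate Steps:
u = 0 (u = 0**2 = 0)
-4*u + 1*(-4) = -4*0 + 1*(-4) = 0 - 4 = -4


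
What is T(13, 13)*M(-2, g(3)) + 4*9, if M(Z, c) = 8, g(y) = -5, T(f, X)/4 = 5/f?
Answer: 628/13 ≈ 48.308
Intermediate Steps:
T(f, X) = 20/f (T(f, X) = 4*(5/f) = 20/f)
T(13, 13)*M(-2, g(3)) + 4*9 = (20/13)*8 + 4*9 = (20*(1/13))*8 + 36 = (20/13)*8 + 36 = 160/13 + 36 = 628/13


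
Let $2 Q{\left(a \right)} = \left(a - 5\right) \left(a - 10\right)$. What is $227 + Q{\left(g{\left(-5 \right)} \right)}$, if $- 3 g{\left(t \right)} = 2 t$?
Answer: $\frac{2093}{9} \approx 232.56$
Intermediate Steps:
$g{\left(t \right)} = - \frac{2 t}{3}$
$Q{\left(a \right)} = \frac{\left(-10 + a\right) \left(-5 + a\right)}{2}$ ($Q{\left(a \right)} = \frac{\left(a - 5\right) \left(a - 10\right)}{2} = \frac{\left(-5 + a\right) \left(-10 + a\right)}{2} = \frac{\left(-10 + a\right) \left(-5 + a\right)}{2}$)
$227 + Q{\left(g{\left(-5 \right)} \right)} = 227 + \left(25 + \frac{\left(\left(- \frac{2}{3}\right) \left(-5\right)\right)^{2}}{2} - \frac{15 \left(\left(- \frac{2}{3}\right) \left(-5\right)\right)}{2}\right) = 227 + \left(25 + \frac{\left(\frac{10}{3}\right)^{2}}{2} - 25\right) = 227 + \left(25 + \frac{1}{2} \cdot \frac{100}{9} - 25\right) = 227 + \left(25 + \frac{50}{9} - 25\right) = 227 + \frac{50}{9} = \frac{2093}{9}$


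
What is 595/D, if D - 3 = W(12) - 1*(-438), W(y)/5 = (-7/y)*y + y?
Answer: 595/466 ≈ 1.2768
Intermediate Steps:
W(y) = -35 + 5*y (W(y) = 5*((-7/y)*y + y) = 5*(-7 + y) = -35 + 5*y)
D = 466 (D = 3 + ((-35 + 5*12) - 1*(-438)) = 3 + ((-35 + 60) + 438) = 3 + (25 + 438) = 3 + 463 = 466)
595/D = 595/466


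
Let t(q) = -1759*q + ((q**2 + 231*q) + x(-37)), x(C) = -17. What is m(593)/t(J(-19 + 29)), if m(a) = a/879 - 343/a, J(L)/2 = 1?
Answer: -50152/1599707043 ≈ -3.1351e-5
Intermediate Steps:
J(L) = 2 (J(L) = 2*1 = 2)
t(q) = -17 + q**2 - 1528*q (t(q) = -1759*q + ((q**2 + 231*q) - 17) = -1759*q + (-17 + q**2 + 231*q) = -17 + q**2 - 1528*q)
m(a) = -343/a + a/879 (m(a) = a*(1/879) - 343/a = a/879 - 343/a = -343/a + a/879)
m(593)/t(J(-19 + 29)) = (-343/593 + (1/879)*593)/(-17 + 2**2 - 1528*2) = (-343*1/593 + 593/879)/(-17 + 4 - 3056) = (-343/593 + 593/879)/(-3069) = (50152/521247)*(-1/3069) = -50152/1599707043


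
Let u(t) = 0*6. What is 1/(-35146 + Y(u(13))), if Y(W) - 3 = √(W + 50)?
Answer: -35143/1235030399 - 5*√2/1235030399 ≈ -2.8461e-5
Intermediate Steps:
u(t) = 0
Y(W) = 3 + √(50 + W) (Y(W) = 3 + √(W + 50) = 3 + √(50 + W))
1/(-35146 + Y(u(13))) = 1/(-35146 + (3 + √(50 + 0))) = 1/(-35146 + (3 + √50)) = 1/(-35146 + (3 + 5*√2)) = 1/(-35143 + 5*√2)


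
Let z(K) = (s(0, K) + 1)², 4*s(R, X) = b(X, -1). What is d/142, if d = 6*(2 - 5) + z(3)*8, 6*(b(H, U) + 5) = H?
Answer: -143/1136 ≈ -0.12588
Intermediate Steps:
b(H, U) = -5 + H/6
s(R, X) = -5/4 + X/24 (s(R, X) = (-5 + X/6)/4 = -5/4 + X/24)
z(K) = (-¼ + K/24)² (z(K) = ((-5/4 + K/24) + 1)² = (-¼ + K/24)²)
d = -143/8 (d = 6*(2 - 5) + ((-6 + 3)²/576)*8 = 6*(-3) + ((1/576)*(-3)²)*8 = -18 + ((1/576)*9)*8 = -18 + (1/64)*8 = -18 + ⅛ = -143/8 ≈ -17.875)
d/142 = -143/8/142 = -143/8*1/142 = -143/1136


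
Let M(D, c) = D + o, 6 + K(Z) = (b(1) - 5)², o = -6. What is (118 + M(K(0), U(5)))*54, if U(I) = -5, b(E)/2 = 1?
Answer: 6210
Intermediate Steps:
b(E) = 2 (b(E) = 2*1 = 2)
K(Z) = 3 (K(Z) = -6 + (2 - 5)² = -6 + (-3)² = -6 + 9 = 3)
M(D, c) = -6 + D (M(D, c) = D - 6 = -6 + D)
(118 + M(K(0), U(5)))*54 = (118 + (-6 + 3))*54 = (118 - 3)*54 = 115*54 = 6210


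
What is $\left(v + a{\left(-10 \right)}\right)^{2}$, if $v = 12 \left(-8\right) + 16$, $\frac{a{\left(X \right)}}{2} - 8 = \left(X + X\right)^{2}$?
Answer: $541696$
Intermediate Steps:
$a{\left(X \right)} = 16 + 8 X^{2}$ ($a{\left(X \right)} = 16 + 2 \left(X + X\right)^{2} = 16 + 2 \left(2 X\right)^{2} = 16 + 2 \cdot 4 X^{2} = 16 + 8 X^{2}$)
$v = -80$ ($v = -96 + 16 = -80$)
$\left(v + a{\left(-10 \right)}\right)^{2} = \left(-80 + \left(16 + 8 \left(-10\right)^{2}\right)\right)^{2} = \left(-80 + \left(16 + 8 \cdot 100\right)\right)^{2} = \left(-80 + \left(16 + 800\right)\right)^{2} = \left(-80 + 816\right)^{2} = 736^{2} = 541696$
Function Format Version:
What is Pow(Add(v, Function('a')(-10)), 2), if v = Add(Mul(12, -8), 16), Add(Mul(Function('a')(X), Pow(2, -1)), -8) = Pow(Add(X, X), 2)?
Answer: 541696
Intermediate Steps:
Function('a')(X) = Add(16, Mul(8, Pow(X, 2))) (Function('a')(X) = Add(16, Mul(2, Pow(Add(X, X), 2))) = Add(16, Mul(2, Pow(Mul(2, X), 2))) = Add(16, Mul(2, Mul(4, Pow(X, 2)))) = Add(16, Mul(8, Pow(X, 2))))
v = -80 (v = Add(-96, 16) = -80)
Pow(Add(v, Function('a')(-10)), 2) = Pow(Add(-80, Add(16, Mul(8, Pow(-10, 2)))), 2) = Pow(Add(-80, Add(16, Mul(8, 100))), 2) = Pow(Add(-80, Add(16, 800)), 2) = Pow(Add(-80, 816), 2) = Pow(736, 2) = 541696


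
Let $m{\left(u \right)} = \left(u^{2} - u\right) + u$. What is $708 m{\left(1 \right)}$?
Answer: $708$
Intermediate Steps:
$m{\left(u \right)} = u^{2}$
$708 m{\left(1 \right)} = 708 \cdot 1^{2} = 708 \cdot 1 = 708$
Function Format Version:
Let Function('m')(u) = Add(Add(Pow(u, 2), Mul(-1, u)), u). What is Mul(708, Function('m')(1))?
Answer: 708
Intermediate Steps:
Function('m')(u) = Pow(u, 2)
Mul(708, Function('m')(1)) = Mul(708, Pow(1, 2)) = Mul(708, 1) = 708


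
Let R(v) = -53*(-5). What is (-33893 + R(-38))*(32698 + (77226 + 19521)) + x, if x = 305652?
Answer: -4352670808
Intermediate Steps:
R(v) = 265
(-33893 + R(-38))*(32698 + (77226 + 19521)) + x = (-33893 + 265)*(32698 + (77226 + 19521)) + 305652 = -33628*(32698 + 96747) + 305652 = -33628*129445 + 305652 = -4352976460 + 305652 = -4352670808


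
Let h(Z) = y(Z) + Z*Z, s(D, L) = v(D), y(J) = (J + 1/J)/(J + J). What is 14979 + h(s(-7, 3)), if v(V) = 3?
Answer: 134897/9 ≈ 14989.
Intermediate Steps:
y(J) = (J + 1/J)/(2*J) (y(J) = (J + 1/J)/((2*J)) = (J + 1/J)*(1/(2*J)) = (J + 1/J)/(2*J))
s(D, L) = 3
h(Z) = Z**2 + (1 + Z**2)/(2*Z**2) (h(Z) = (1 + Z**2)/(2*Z**2) + Z*Z = (1 + Z**2)/(2*Z**2) + Z**2 = Z**2 + (1 + Z**2)/(2*Z**2))
14979 + h(s(-7, 3)) = 14979 + (1/2 + 3**2 + (1/2)/3**2) = 14979 + (1/2 + 9 + (1/2)*(1/9)) = 14979 + (1/2 + 9 + 1/18) = 14979 + 86/9 = 134897/9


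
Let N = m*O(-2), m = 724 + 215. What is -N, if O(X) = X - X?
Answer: 0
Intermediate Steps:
O(X) = 0
m = 939
N = 0 (N = 939*0 = 0)
-N = -1*0 = 0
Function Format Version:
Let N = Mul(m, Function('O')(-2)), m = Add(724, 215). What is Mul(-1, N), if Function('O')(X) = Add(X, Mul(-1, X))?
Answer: 0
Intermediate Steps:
Function('O')(X) = 0
m = 939
N = 0 (N = Mul(939, 0) = 0)
Mul(-1, N) = Mul(-1, 0) = 0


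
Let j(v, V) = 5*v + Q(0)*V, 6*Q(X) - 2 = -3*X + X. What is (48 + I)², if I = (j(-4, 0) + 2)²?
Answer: 138384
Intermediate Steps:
Q(X) = ⅓ - X/3 (Q(X) = ⅓ + (-3*X + X)/6 = ⅓ + (-2*X)/6 = ⅓ - X/3)
j(v, V) = 5*v + V/3 (j(v, V) = 5*v + (⅓ - ⅓*0)*V = 5*v + (⅓ + 0)*V = 5*v + V/3)
I = 324 (I = ((5*(-4) + (⅓)*0) + 2)² = ((-20 + 0) + 2)² = (-20 + 2)² = (-18)² = 324)
(48 + I)² = (48 + 324)² = 372² = 138384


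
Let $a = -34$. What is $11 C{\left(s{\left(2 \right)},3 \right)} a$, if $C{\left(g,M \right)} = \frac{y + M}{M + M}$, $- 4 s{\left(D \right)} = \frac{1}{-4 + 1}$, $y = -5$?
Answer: $\frac{374}{3} \approx 124.67$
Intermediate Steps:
$s{\left(D \right)} = \frac{1}{12}$ ($s{\left(D \right)} = - \frac{1}{4 \left(-4 + 1\right)} = - \frac{1}{4 \left(-3\right)} = \left(- \frac{1}{4}\right) \left(- \frac{1}{3}\right) = \frac{1}{12}$)
$C{\left(g,M \right)} = \frac{-5 + M}{2 M}$ ($C{\left(g,M \right)} = \frac{-5 + M}{M + M} = \frac{-5 + M}{2 M}$)
$11 C{\left(s{\left(2 \right)},3 \right)} a = 11 \frac{-5 + 3}{2 \cdot 3} \left(-34\right) = 11 \cdot \frac{1}{2} \cdot \frac{1}{3} \left(-2\right) \left(-34\right) = 11 \left(- \frac{1}{3}\right) \left(-34\right) = \left(- \frac{11}{3}\right) \left(-34\right) = \frac{374}{3}$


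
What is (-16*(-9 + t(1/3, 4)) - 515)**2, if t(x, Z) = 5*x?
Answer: 1423249/9 ≈ 1.5814e+5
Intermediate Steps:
(-16*(-9 + t(1/3, 4)) - 515)**2 = (-16*(-9 + 5/3) - 515)**2 = (-16*(-22/3) - 515)**2 = (352/3 - 515)**2 = (-1193/3)**2 = 1423249/9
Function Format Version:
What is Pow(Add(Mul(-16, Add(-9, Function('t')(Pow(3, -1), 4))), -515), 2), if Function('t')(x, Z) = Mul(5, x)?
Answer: Rational(1423249, 9) ≈ 1.5814e+5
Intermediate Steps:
Pow(Add(Mul(-16, Add(-9, Function('t')(Pow(3, -1), 4))), -515), 2) = Pow(Add(Mul(-16, Add(-9, Mul(5, Pow(3, -1)))), -515), 2) = Pow(Add(Mul(-16, Add(-9, Mul(5, Rational(1, 3)))), -515), 2) = Pow(Add(Mul(-16, Add(-9, Rational(5, 3))), -515), 2) = Pow(Add(Mul(-16, Rational(-22, 3)), -515), 2) = Pow(Add(Rational(352, 3), -515), 2) = Pow(Rational(-1193, 3), 2) = Rational(1423249, 9)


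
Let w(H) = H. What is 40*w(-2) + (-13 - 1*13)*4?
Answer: -184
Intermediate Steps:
40*w(-2) + (-13 - 1*13)*4 = 40*(-2) + (-13 - 1*13)*4 = -80 + (-13 - 13)*4 = -80 - 26*4 = -80 - 104 = -184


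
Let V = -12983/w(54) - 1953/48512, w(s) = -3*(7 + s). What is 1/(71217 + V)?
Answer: 8877696/632872349929 ≈ 1.4028e-5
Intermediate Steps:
w(s) = -21 - 3*s
V = 629473897/8877696 (V = -12983/(-21 - 3*54) - 1953/48512 = -12983/(-21 - 162) - 1953*1/48512 = -12983/(-183) - 1953/48512 = -12983*(-1/183) - 1953/48512 = 12983/183 - 1953/48512 = 629473897/8877696 ≈ 70.905)
1/(71217 + V) = 1/(71217 + 629473897/8877696) = 1/(632872349929/8877696) = 8877696/632872349929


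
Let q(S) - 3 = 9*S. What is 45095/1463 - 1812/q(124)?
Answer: 15936783/545699 ≈ 29.204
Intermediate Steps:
q(S) = 3 + 9*S
45095/1463 - 1812/q(124) = 45095/1463 - 1812/(3 + 9*124) = 45095*(1/1463) - 1812/(3 + 1116) = 45095/1463 - 1812/1119 = 45095/1463 - 1812*1/1119 = 45095/1463 - 604/373 = 15936783/545699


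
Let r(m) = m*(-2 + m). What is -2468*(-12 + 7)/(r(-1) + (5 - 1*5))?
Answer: 12340/3 ≈ 4113.3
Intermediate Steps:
-2468*(-12 + 7)/(r(-1) + (5 - 1*5)) = -2468*(-12 + 7)/(-(-2 - 1) + (5 - 1*5)) = -(-12340)/(-1*(-3) + (5 - 5)) = -(-12340)/(3 + 0) = -(-12340)/3 = -2468*(-5/3) = 12340/3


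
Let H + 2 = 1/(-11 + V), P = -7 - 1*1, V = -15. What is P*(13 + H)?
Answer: -1140/13 ≈ -87.692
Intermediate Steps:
P = -8 (P = -7 - 1 = -8)
H = -53/26 (H = -2 + 1/(-11 - 15) = -2 + 1/(-26) = -2 - 1/26 = -53/26 ≈ -2.0385)
P*(13 + H) = -8*(13 - 53/26) = -8*285/26 = -1140/13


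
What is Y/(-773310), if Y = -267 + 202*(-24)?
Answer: 341/51554 ≈ 0.0066144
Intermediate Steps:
Y = -5115 (Y = -267 - 4848 = -5115)
Y/(-773310) = -5115/(-773310) = -5115*(-1/773310) = 341/51554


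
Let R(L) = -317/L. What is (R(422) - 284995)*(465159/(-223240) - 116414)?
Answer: 3125617540653481433/94207280 ≈ 3.3178e+10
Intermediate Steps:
(R(422) - 284995)*(465159/(-223240) - 116414) = (-317/422 - 284995)*(465159/(-223240) - 116414) = (-317*1/422 - 284995)*(465159*(-1/223240) - 116414) = (-317/422 - 284995)*(-465159/223240 - 116414) = -120268207/422*(-25988726519/223240) = 3125617540653481433/94207280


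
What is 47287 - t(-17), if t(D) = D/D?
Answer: 47286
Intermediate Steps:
t(D) = 1
47287 - t(-17) = 47287 - 1*1 = 47287 - 1 = 47286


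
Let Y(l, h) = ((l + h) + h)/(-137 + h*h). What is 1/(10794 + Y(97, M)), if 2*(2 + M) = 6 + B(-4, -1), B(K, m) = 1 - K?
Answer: 499/5385790 ≈ 9.2651e-5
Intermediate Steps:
M = 7/2 (M = -2 + (6 + (1 - 1*(-4)))/2 = -2 + (6 + (1 + 4))/2 = -2 + (6 + 5)/2 = -2 + (½)*11 = -2 + 11/2 = 7/2 ≈ 3.5000)
Y(l, h) = (l + 2*h)/(-137 + h²) (Y(l, h) = ((h + l) + h)/(-137 + h²) = (l + 2*h)/(-137 + h²))
1/(10794 + Y(97, M)) = 1/(10794 + (97 + 2*(7/2))/(-137 + (7/2)²)) = 1/(10794 + (97 + 7)/(-137 + 49/4)) = 1/(10794 + 104/(-499/4)) = 1/(10794 - 4/499*104) = 1/(10794 - 416/499) = 1/(5385790/499) = 499/5385790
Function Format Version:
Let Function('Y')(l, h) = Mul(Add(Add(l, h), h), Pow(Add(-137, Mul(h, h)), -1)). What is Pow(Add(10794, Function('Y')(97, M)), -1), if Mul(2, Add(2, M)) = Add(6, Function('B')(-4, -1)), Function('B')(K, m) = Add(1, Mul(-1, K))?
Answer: Rational(499, 5385790) ≈ 9.2651e-5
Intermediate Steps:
M = Rational(7, 2) (M = Add(-2, Mul(Rational(1, 2), Add(6, Add(1, Mul(-1, -4))))) = Add(-2, Mul(Rational(1, 2), Add(6, Add(1, 4)))) = Add(-2, Mul(Rational(1, 2), Add(6, 5))) = Add(-2, Mul(Rational(1, 2), 11)) = Add(-2, Rational(11, 2)) = Rational(7, 2) ≈ 3.5000)
Function('Y')(l, h) = Mul(Pow(Add(-137, Pow(h, 2)), -1), Add(l, Mul(2, h))) (Function('Y')(l, h) = Mul(Add(Add(h, l), h), Pow(Add(-137, Pow(h, 2)), -1)) = Mul(Add(l, Mul(2, h)), Pow(Add(-137, Pow(h, 2)), -1)) = Mul(Pow(Add(-137, Pow(h, 2)), -1), Add(l, Mul(2, h))))
Pow(Add(10794, Function('Y')(97, M)), -1) = Pow(Add(10794, Mul(Pow(Add(-137, Pow(Rational(7, 2), 2)), -1), Add(97, Mul(2, Rational(7, 2))))), -1) = Pow(Add(10794, Mul(Pow(Add(-137, Rational(49, 4)), -1), Add(97, 7))), -1) = Pow(Add(10794, Mul(Pow(Rational(-499, 4), -1), 104)), -1) = Pow(Add(10794, Mul(Rational(-4, 499), 104)), -1) = Pow(Add(10794, Rational(-416, 499)), -1) = Pow(Rational(5385790, 499), -1) = Rational(499, 5385790)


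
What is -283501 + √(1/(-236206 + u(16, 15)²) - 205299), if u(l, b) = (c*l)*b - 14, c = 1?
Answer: -283501 + I*√6461190658070/5610 ≈ -2.835e+5 + 453.1*I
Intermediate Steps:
u(l, b) = -14 + b*l (u(l, b) = (1*l)*b - 14 = l*b - 14 = b*l - 14 = -14 + b*l)
-283501 + √(1/(-236206 + u(16, 15)²) - 205299) = -283501 + √(1/(-236206 + (-14 + 15*16)²) - 205299) = -283501 + √(1/(-236206 + (-14 + 240)²) - 205299) = -283501 + √(1/(-236206 + 226²) - 205299) = -283501 + √(1/(-236206 + 51076) - 205299) = -283501 + √(1/(-185130) - 205299) = -283501 + √(-1/185130 - 205299) = -283501 + √(-38007003871/185130) = -283501 + I*√6461190658070/5610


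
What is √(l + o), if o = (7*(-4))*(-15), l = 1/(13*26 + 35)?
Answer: √58434553/373 ≈ 20.494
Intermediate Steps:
l = 1/373 (l = 1/(338 + 35) = 1/373 ≈ 0.0026810)
o = 420 (o = -28*(-15) = 420)
√(l + o) = √(1/373 + 420) = √(156661/373) = √58434553/373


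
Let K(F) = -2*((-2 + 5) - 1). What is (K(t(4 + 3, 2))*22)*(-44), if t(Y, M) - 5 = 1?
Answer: 3872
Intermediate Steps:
t(Y, M) = 6 (t(Y, M) = 5 + 1 = 6)
K(F) = -4 (K(F) = -2*(3 - 1) = -2*2 = -4)
(K(t(4 + 3, 2))*22)*(-44) = -4*22*(-44) = -88*(-44) = 3872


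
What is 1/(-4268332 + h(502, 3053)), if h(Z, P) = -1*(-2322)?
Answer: -1/4266010 ≈ -2.3441e-7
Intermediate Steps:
h(Z, P) = 2322
1/(-4268332 + h(502, 3053)) = 1/(-4268332 + 2322) = 1/(-4266010) = -1/4266010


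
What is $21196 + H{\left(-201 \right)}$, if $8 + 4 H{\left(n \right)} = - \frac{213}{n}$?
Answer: $\frac{5680063}{268} \approx 21194.0$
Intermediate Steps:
$H{\left(n \right)} = -2 - \frac{213}{4 n}$ ($H{\left(n \right)} = -2 + \frac{\left(-213\right) \frac{1}{n}}{4} = -2 - \frac{213}{4 n}$)
$21196 + H{\left(-201 \right)} = 21196 - \left(2 + \frac{213}{4 \left(-201\right)}\right) = 21196 - \frac{465}{268} = \frac{5680063}{268}$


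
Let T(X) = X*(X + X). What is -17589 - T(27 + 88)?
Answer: -44039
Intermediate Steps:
T(X) = 2*X² (T(X) = X*(2*X) = 2*X²)
-17589 - T(27 + 88) = -17589 - 2*(27 + 88)² = -17589 - 2*115² = -17589 - 2*13225 = -17589 - 1*26450 = -17589 - 26450 = -44039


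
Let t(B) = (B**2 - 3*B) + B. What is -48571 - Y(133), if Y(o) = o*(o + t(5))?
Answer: -68255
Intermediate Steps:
t(B) = B**2 - 2*B
Y(o) = o*(15 + o) (Y(o) = o*(o + 5*(-2 + 5)) = o*(o + 5*3) = o*(o + 15) = o*(15 + o))
-48571 - Y(133) = -48571 - 133*(15 + 133) = -48571 - 133*148 = -48571 - 1*19684 = -48571 - 19684 = -68255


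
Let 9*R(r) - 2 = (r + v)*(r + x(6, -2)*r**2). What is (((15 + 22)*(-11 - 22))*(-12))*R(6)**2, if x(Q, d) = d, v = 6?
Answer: 1016034800/9 ≈ 1.1289e+8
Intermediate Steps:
R(r) = 2/9 + (6 + r)*(r - 2*r**2)/9 (R(r) = 2/9 + ((r + 6)*(r - 2*r**2))/9 = 2/9 + ((6 + r)*(r - 2*r**2))/9 = 2/9 + (6 + r)*(r - 2*r**2)/9)
(((15 + 22)*(-11 - 22))*(-12))*R(6)**2 = (((15 + 22)*(-11 - 22))*(-12))*(2/9 - 11/9*6**2 - 2/9*6**3 + (2/3)*6)**2 = ((37*(-33))*(-12))*(2/9 - 11/9*36 - 2/9*216 + 4)**2 = (-1221*(-12))*(2/9 - 44 - 48 + 4)**2 = 14652*(-790/9)**2 = 14652*(624100/81) = 1016034800/9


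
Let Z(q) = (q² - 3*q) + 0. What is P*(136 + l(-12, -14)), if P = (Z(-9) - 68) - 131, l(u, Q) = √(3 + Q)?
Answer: -12376 - 91*I*√11 ≈ -12376.0 - 301.81*I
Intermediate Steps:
Z(q) = q² - 3*q
P = -91 (P = (-9*(-3 - 9) - 68) - 131 = (-9*(-12) - 68) - 131 = (108 - 68) - 131 = 40 - 131 = -91)
P*(136 + l(-12, -14)) = -91*(136 + √(3 - 14)) = -91*(136 + √(-11)) = -91*(136 + I*√11) = -12376 - 91*I*√11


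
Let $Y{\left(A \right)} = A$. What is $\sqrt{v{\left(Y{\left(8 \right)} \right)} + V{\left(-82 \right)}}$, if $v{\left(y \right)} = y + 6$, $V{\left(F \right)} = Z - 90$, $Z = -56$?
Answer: $2 i \sqrt{33} \approx 11.489 i$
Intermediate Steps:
$V{\left(F \right)} = -146$ ($V{\left(F \right)} = -56 - 90 = -146$)
$v{\left(y \right)} = 6 + y$
$\sqrt{v{\left(Y{\left(8 \right)} \right)} + V{\left(-82 \right)}} = \sqrt{\left(6 + 8\right) - 146} = \sqrt{14 - 146} = \sqrt{-132} = 2 i \sqrt{33}$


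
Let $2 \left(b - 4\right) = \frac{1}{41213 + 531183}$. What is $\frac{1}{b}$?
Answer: $\frac{1144792}{4579169} \approx 0.25$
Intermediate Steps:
$b = \frac{4579169}{1144792}$ ($b = 4 + \frac{1}{2 \left(41213 + 531183\right)} = 4 + \frac{1}{2 \cdot 572396} = 4 + \frac{1}{2} \cdot \frac{1}{572396} = 4 + \frac{1}{1144792} = \frac{4579169}{1144792} \approx 4.0$)
$\frac{1}{b} = \frac{1}{\frac{4579169}{1144792}} = \frac{1144792}{4579169}$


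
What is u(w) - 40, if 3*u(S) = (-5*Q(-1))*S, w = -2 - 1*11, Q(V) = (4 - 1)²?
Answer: 155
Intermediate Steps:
Q(V) = 9 (Q(V) = 3² = 9)
w = -13 (w = -2 - 11 = -13)
u(S) = -15*S (u(S) = ((-5*9)*S)/3 = (-45*S)/3 = -15*S)
u(w) - 40 = -15*(-13) - 40 = 195 - 40 = 155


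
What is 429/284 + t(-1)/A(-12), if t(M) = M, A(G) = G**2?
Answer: 15373/10224 ≈ 1.5036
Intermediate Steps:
429/284 + t(-1)/A(-12) = 429/284 - 1/((-12)**2) = 429*(1/284) - 1/144 = 429/284 - 1*1/144 = 429/284 - 1/144 = 15373/10224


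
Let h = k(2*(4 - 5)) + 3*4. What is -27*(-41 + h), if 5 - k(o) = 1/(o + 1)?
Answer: 621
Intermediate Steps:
k(o) = 5 - 1/(1 + o) (k(o) = 5 - 1/(o + 1) = 5 - 1/(1 + o))
h = 18 (h = (4 + 5*(2*(4 - 5)))/(1 + 2*(4 - 5)) + 3*4 = (4 + 5*(2*(-1)))/(1 + 2*(-1)) + 12 = (4 + 5*(-2))/(1 - 2) + 12 = (4 - 10)/(-1) + 12 = -1*(-6) + 12 = 6 + 12 = 18)
-27*(-41 + h) = -27*(-41 + 18) = -27*(-23) = 621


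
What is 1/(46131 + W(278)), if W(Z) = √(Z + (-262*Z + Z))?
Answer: 46131/2128141441 - 2*I*√18070/2128141441 ≈ 2.1677e-5 - 1.2633e-7*I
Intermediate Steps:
W(Z) = 2*√65*√(-Z) (W(Z) = √(Z - 261*Z) = √(-260*Z) = 2*√65*√(-Z))
1/(46131 + W(278)) = 1/(46131 + 2*√65*√(-1*278)) = 1/(46131 + 2*√65*√(-278)) = 1/(46131 + 2*√65*(I*√278)) = 1/(46131 + 2*I*√18070)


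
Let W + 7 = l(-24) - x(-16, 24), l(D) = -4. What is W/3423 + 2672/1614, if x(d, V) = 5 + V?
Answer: 1513616/920787 ≈ 1.6438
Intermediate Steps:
W = -40 (W = -7 + (-4 - (5 + 24)) = -7 + (-4 - 1*29) = -7 + (-4 - 29) = -7 - 33 = -40)
W/3423 + 2672/1614 = -40/3423 + 2672/1614 = -40*1/3423 + 2672*(1/1614) = -40/3423 + 1336/807 = 1513616/920787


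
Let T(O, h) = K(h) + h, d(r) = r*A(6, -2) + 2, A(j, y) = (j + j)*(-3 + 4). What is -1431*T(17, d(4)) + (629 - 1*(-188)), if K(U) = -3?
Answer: -66440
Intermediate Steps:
A(j, y) = 2*j (A(j, y) = (2*j)*1 = 2*j)
d(r) = 2 + 12*r (d(r) = r*(2*6) + 2 = r*12 + 2 = 12*r + 2 = 2 + 12*r)
T(O, h) = -3 + h
-1431*T(17, d(4)) + (629 - 1*(-188)) = -1431*(-3 + (2 + 12*4)) + (629 - 1*(-188)) = -1431*(-3 + (2 + 48)) + (629 + 188) = -1431*(-3 + 50) + 817 = -1431*47 + 817 = -67257 + 817 = -66440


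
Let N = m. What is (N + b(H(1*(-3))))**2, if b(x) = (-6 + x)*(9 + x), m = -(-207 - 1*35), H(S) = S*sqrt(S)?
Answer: 25678 - 2898*I*sqrt(3) ≈ 25678.0 - 5019.5*I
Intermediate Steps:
H(S) = S**(3/2)
m = 242 (m = -(-207 - 35) = -1*(-242) = 242)
N = 242
(N + b(H(1*(-3))))**2 = (242 + (-54 + ((1*(-3))**(3/2))**2 + 3*(1*(-3))**(3/2)))**2 = (242 + (-54 + ((-3)**(3/2))**2 + 3*(-3)**(3/2)))**2 = (242 + (-54 + (-3*I*sqrt(3))**2 + 3*(-3*I*sqrt(3))))**2 = (242 + (-54 - 27 - 9*I*sqrt(3)))**2 = (242 + (-81 - 9*I*sqrt(3)))**2 = (161 - 9*I*sqrt(3))**2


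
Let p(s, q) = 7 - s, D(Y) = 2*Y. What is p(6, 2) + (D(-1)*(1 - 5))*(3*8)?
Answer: 193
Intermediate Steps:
p(6, 2) + (D(-1)*(1 - 5))*(3*8) = (7 - 1*6) + ((2*(-1))*(1 - 5))*(3*8) = (7 - 6) - 2*(-4)*24 = 1 + 8*24 = 1 + 192 = 193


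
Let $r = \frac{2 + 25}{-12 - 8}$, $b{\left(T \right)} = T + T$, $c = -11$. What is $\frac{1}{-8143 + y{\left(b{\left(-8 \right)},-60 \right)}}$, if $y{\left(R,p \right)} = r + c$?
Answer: $- \frac{20}{163107} \approx -0.00012262$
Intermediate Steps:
$b{\left(T \right)} = 2 T$
$r = - \frac{27}{20}$ ($r = \frac{27}{-20} = 27 \left(- \frac{1}{20}\right) = - \frac{27}{20} \approx -1.35$)
$y{\left(R,p \right)} = - \frac{247}{20}$ ($y{\left(R,p \right)} = - \frac{27}{20} - 11 = - \frac{247}{20}$)
$\frac{1}{-8143 + y{\left(b{\left(-8 \right)},-60 \right)}} = \frac{1}{-8143 - \frac{247}{20}} = \frac{1}{- \frac{163107}{20}} = - \frac{20}{163107}$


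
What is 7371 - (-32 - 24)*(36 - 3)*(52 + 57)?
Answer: 208803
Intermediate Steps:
7371 - (-32 - 24)*(36 - 3)*(52 + 57) = 7371 - (-56)*33*109 = 7371 - (-56)*3597 = 7371 - 1*(-201432) = 7371 + 201432 = 208803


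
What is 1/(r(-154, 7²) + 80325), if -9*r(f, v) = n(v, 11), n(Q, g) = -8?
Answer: 9/722933 ≈ 1.2449e-5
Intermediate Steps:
r(f, v) = 8/9 (r(f, v) = -⅑*(-8) = 8/9)
1/(r(-154, 7²) + 80325) = 1/(8/9 + 80325) = 1/(722933/9) = 9/722933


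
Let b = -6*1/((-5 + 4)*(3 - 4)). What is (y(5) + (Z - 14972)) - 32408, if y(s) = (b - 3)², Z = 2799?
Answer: -44500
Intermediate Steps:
b = -6 (b = -6/((-1*(-1))) = -6/1 = -6*1 = -6)
y(s) = 81 (y(s) = (-6 - 3)² = (-9)² = 81)
(y(5) + (Z - 14972)) - 32408 = (81 + (2799 - 14972)) - 32408 = (81 - 12173) - 32408 = -12092 - 32408 = -44500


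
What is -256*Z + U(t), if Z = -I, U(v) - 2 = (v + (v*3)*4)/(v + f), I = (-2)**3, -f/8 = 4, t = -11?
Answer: -87835/43 ≈ -2042.7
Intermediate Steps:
f = -32 (f = -8*4 = -32)
I = -8
U(v) = 2 + 13*v/(-32 + v) (U(v) = 2 + (v + (v*3)*4)/(v - 32) = 2 + (v + (3*v)*4)/(-32 + v) = 2 + (v + 12*v)/(-32 + v) = 2 + (13*v)/(-32 + v) = 2 + 13*v/(-32 + v))
Z = 8 (Z = -1*(-8) = 8)
-256*Z + U(t) = -256*8 + (-64 + 15*(-11))/(-32 - 11) = -2048 + (-64 - 165)/(-43) = -2048 - 1/43*(-229) = -2048 + 229/43 = -87835/43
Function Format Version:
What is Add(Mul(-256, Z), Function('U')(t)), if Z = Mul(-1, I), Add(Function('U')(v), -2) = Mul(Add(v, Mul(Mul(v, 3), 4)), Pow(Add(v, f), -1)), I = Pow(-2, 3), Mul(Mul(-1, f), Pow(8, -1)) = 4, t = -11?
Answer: Rational(-87835, 43) ≈ -2042.7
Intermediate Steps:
f = -32 (f = Mul(-8, 4) = -32)
I = -8
Function('U')(v) = Add(2, Mul(13, v, Pow(Add(-32, v), -1))) (Function('U')(v) = Add(2, Mul(Add(v, Mul(Mul(v, 3), 4)), Pow(Add(v, -32), -1))) = Add(2, Mul(Add(v, Mul(Mul(3, v), 4)), Pow(Add(-32, v), -1))) = Add(2, Mul(Add(v, Mul(12, v)), Pow(Add(-32, v), -1))) = Add(2, Mul(Mul(13, v), Pow(Add(-32, v), -1))) = Add(2, Mul(13, v, Pow(Add(-32, v), -1))))
Z = 8 (Z = Mul(-1, -8) = 8)
Add(Mul(-256, Z), Function('U')(t)) = Add(Mul(-256, 8), Mul(Pow(Add(-32, -11), -1), Add(-64, Mul(15, -11)))) = Add(-2048, Mul(Pow(-43, -1), Add(-64, -165))) = Add(-2048, Mul(Rational(-1, 43), -229)) = Add(-2048, Rational(229, 43)) = Rational(-87835, 43)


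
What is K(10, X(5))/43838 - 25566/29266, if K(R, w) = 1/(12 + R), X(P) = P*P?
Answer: -12328370755/14112591988 ≈ -0.87357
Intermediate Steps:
X(P) = P²
K(10, X(5))/43838 - 25566/29266 = 1/((12 + 10)*43838) - 25566/29266 = (1/43838)/22 - 25566*1/29266 = (1/22)*(1/43838) - 12783/14633 = 1/964436 - 12783/14633 = -12328370755/14112591988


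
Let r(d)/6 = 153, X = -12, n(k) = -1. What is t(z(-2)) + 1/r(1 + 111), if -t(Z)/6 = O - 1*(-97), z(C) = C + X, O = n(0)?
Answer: -528767/918 ≈ -576.00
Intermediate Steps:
O = -1
r(d) = 918 (r(d) = 6*153 = 918)
z(C) = -12 + C (z(C) = C - 12 = -12 + C)
t(Z) = -576 (t(Z) = -6*(-1 - 1*(-97)) = -6*(-1 + 97) = -6*96 = -576)
t(z(-2)) + 1/r(1 + 111) = -576 + 1/918 = -528767/918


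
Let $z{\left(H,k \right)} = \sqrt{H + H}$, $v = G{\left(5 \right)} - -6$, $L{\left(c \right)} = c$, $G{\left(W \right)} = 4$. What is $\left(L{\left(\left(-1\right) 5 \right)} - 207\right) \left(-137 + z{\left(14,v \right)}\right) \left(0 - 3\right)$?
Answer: $-87132 + 1272 \sqrt{7} \approx -83767.0$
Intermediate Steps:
$v = 10$ ($v = 4 - -6 = 4 + 6 = 10$)
$z{\left(H,k \right)} = \sqrt{2} \sqrt{H}$ ($z{\left(H,k \right)} = \sqrt{2 H} = \sqrt{2} \sqrt{H}$)
$\left(L{\left(\left(-1\right) 5 \right)} - 207\right) \left(-137 + z{\left(14,v \right)}\right) \left(0 - 3\right) = \left(\left(-1\right) 5 - 207\right) \left(-137 + \sqrt{2} \sqrt{14}\right) \left(0 - 3\right) = \left(-5 - 207\right) \left(-137 + 2 \sqrt{7}\right) \left(0 - 3\right) = - 212 \left(-137 + 2 \sqrt{7}\right) \left(-3\right) = \left(29044 - 424 \sqrt{7}\right) \left(-3\right) = -87132 + 1272 \sqrt{7}$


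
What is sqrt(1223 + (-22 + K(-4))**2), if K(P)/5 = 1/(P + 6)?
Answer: 11*sqrt(53)/2 ≈ 40.041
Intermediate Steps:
K(P) = 5/(6 + P) (K(P) = 5/(P + 6) = 5/(6 + P))
sqrt(1223 + (-22 + K(-4))**2) = sqrt(1223 + (-22 + 5/(6 - 4))**2) = sqrt(1223 + (-22 + 5/2)**2) = sqrt(1223 + (-39/2)**2) = sqrt(1223 + 1521/4) = sqrt(6413/4) = 11*sqrt(53)/2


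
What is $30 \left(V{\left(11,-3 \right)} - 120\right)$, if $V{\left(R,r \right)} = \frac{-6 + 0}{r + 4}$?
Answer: $-3780$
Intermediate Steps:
$V{\left(R,r \right)} = - \frac{6}{4 + r}$
$30 \left(V{\left(11,-3 \right)} - 120\right) = 30 \left(- \frac{6}{4 - 3} - 120\right) = 30 \left(- \frac{6}{1} - 120\right) = 30 \left(\left(-6\right) 1 - 120\right) = 30 \left(-6 - 120\right) = 30 \left(-126\right) = -3780$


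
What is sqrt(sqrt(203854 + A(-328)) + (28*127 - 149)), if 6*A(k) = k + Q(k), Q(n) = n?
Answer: sqrt(30663 + 3*sqrt(1833702))/3 ≈ 62.116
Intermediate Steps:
A(k) = k/3 (A(k) = (k + k)/6 = (2*k)/6 = k/3)
sqrt(sqrt(203854 + A(-328)) + (28*127 - 149)) = sqrt(sqrt(203854 + (1/3)*(-328)) + (28*127 - 149)) = sqrt(sqrt(203854 - 328/3) + (3556 - 149)) = sqrt(sqrt(611234/3) + 3407) = sqrt(sqrt(1833702)/3 + 3407) = sqrt(3407 + sqrt(1833702)/3)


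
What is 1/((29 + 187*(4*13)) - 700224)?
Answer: -1/690471 ≈ -1.4483e-6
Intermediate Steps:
1/((29 + 187*(4*13)) - 700224) = 1/((29 + 187*52) - 700224) = 1/((29 + 9724) - 700224) = 1/(9753 - 700224) = 1/(-690471) = -1/690471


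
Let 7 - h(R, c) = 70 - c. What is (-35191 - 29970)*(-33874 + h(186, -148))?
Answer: 2221012685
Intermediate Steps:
h(R, c) = -63 + c (h(R, c) = 7 - (70 - c) = 7 + (-70 + c) = -63 + c)
(-35191 - 29970)*(-33874 + h(186, -148)) = (-35191 - 29970)*(-33874 + (-63 - 148)) = -65161*(-33874 - 211) = -65161*(-34085) = 2221012685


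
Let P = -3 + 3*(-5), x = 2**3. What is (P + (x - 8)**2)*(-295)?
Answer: 5310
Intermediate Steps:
x = 8
P = -18 (P = -3 - 15 = -18)
(P + (x - 8)**2)*(-295) = (-18 + (8 - 8)**2)*(-295) = (-18 + 0**2)*(-295) = (-18 + 0)*(-295) = -18*(-295) = 5310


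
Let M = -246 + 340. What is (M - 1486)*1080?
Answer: -1503360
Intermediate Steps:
M = 94
(M - 1486)*1080 = (94 - 1486)*1080 = -1392*1080 = -1503360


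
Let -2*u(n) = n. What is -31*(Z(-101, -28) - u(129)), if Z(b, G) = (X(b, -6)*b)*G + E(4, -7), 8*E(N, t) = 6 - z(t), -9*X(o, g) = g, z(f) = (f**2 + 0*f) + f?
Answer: -180916/3 ≈ -60305.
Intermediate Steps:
z(f) = f + f**2 (z(f) = (f**2 + 0) + f = f**2 + f = f + f**2)
u(n) = -n/2
X(o, g) = -g/9
E(N, t) = 3/4 - t*(1 + t)/8 (E(N, t) = (6 - t*(1 + t))/8 = 3/4 - t*(1 + t)/8)
Z(b, G) = -9/2 + 2*G*b/3 (Z(b, G) = ((-1/9*(-6))*b)*G + (3/4 - 1/8*(-7)*(1 - 7)) = (2*b/3)*G + (3/4 - 1/8*(-7)*(-6)) = 2*G*b/3 + (3/4 - 21/4) = 2*G*b/3 - 9/2 = -9/2 + 2*G*b/3)
-31*(Z(-101, -28) - u(129)) = -31*((-9/2 + (2/3)*(-28)*(-101)) - (-1)*129/2) = -31*((-9/2 + 5656/3) - 1*(-129/2)) = -31*(11285/6 + 129/2) = -31*5836/3 = -180916/3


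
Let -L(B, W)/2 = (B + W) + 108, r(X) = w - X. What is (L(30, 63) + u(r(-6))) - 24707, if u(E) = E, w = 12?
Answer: -25091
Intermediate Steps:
r(X) = 12 - X
L(B, W) = -216 - 2*B - 2*W (L(B, W) = -2*((B + W) + 108) = -2*(108 + B + W) = -216 - 2*B - 2*W)
(L(30, 63) + u(r(-6))) - 24707 = ((-216 - 2*30 - 2*63) + (12 - 1*(-6))) - 24707 = ((-216 - 60 - 126) + (12 + 6)) - 24707 = (-402 + 18) - 24707 = -384 - 24707 = -25091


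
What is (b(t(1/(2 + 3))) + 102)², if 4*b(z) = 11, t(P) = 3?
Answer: 175561/16 ≈ 10973.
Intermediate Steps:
b(z) = 11/4 (b(z) = (¼)*11 = 11/4)
(b(t(1/(2 + 3))) + 102)² = (11/4 + 102)² = (419/4)² = 175561/16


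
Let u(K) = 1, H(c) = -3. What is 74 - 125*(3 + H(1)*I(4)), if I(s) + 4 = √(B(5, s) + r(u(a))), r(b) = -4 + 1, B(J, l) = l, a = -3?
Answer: -1426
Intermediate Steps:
r(b) = -3
I(s) = -4 + √(-3 + s) (I(s) = -4 + √(s - 3) = -4 + √(-3 + s))
74 - 125*(3 + H(1)*I(4)) = 74 - 125*(3 - 3*(-4 + √(-3 + 4))) = 74 - 125*(3 - 3*(-4 + √1)) = 74 - 125*(3 - 3*(-4 + 1)) = 74 - 125*(3 - 3*(-3)) = 74 - 125*(3 + 9) = 74 - 125*12 = 74 - 1500 = -1426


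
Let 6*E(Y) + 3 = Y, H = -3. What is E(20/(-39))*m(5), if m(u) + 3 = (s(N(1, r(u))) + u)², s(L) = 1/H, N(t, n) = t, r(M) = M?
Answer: -1781/162 ≈ -10.994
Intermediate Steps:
s(L) = -⅓ (s(L) = 1/(-3) = -⅓)
E(Y) = -½ + Y/6
m(u) = -3 + (-⅓ + u)²
E(20/(-39))*m(5) = (-½ + (20/(-39))/6)*(-3 + (-1 + 3*5)²/9) = (-½ + (20*(-1/39))/6)*(-3 + (-1 + 15)²/9) = (-½ + (⅙)*(-20/39))*(-3 + (⅑)*14²) = (-½ - 10/117)*(-3 + (⅑)*196) = -137*(-3 + 196/9)/234 = -137/234*169/9 = -1781/162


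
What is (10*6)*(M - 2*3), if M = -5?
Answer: -660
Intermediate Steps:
(10*6)*(M - 2*3) = (10*6)*(-5 - 2*3) = 60*(-5 - 6) = 60*(-11) = -660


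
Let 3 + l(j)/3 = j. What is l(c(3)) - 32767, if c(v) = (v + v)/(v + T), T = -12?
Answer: -32778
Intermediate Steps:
c(v) = 2*v/(-12 + v) (c(v) = (v + v)/(v - 12) = (2*v)/(-12 + v) = 2*v/(-12 + v))
l(j) = -9 + 3*j
l(c(3)) - 32767 = (-9 + 3*(2*3/(-12 + 3))) - 32767 = (-9 + 3*(2*3/(-9))) - 32767 = (-9 + 3*(2*3*(-⅑))) - 32767 = (-9 + 3*(-⅔)) - 32767 = (-9 - 2) - 32767 = -11 - 32767 = -32778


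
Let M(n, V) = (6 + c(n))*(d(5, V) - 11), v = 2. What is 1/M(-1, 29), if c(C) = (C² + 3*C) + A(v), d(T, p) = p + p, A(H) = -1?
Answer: 1/141 ≈ 0.0070922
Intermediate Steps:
d(T, p) = 2*p
c(C) = -1 + C² + 3*C (c(C) = (C² + 3*C) - 1 = -1 + C² + 3*C)
M(n, V) = (-11 + 2*V)*(5 + n² + 3*n) (M(n, V) = (6 + (-1 + n² + 3*n))*(2*V - 11) = (5 + n² + 3*n)*(-11 + 2*V) = (-11 + 2*V)*(5 + n² + 3*n))
1/M(-1, 29) = 1/(-55 - 33*(-1) - 11*(-1)² + 12*29 + 2*29*(-1 + (-1)² + 3*(-1))) = 1/(-55 + 33 - 11*1 + 348 + 2*29*(-1 + 1 - 3)) = 1/(-55 + 33 - 11 + 348 + 2*29*(-3)) = 1/(-55 + 33 - 11 + 348 - 174) = 1/141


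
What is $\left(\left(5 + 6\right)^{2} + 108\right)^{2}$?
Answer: $52441$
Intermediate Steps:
$\left(\left(5 + 6\right)^{2} + 108\right)^{2} = \left(11^{2} + 108\right)^{2} = \left(121 + 108\right)^{2} = 229^{2} = 52441$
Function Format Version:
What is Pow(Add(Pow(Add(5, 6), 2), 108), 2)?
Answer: 52441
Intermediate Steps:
Pow(Add(Pow(Add(5, 6), 2), 108), 2) = Pow(Add(Pow(11, 2), 108), 2) = Pow(Add(121, 108), 2) = Pow(229, 2) = 52441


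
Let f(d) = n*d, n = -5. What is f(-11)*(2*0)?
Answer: 0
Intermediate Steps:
f(d) = -5*d
f(-11)*(2*0) = (-5*(-11))*(2*0) = 55*0 = 0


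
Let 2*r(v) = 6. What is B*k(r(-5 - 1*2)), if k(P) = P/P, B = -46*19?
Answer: -874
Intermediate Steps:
r(v) = 3 (r(v) = (1/2)*6 = 3)
B = -874
k(P) = 1
B*k(r(-5 - 1*2)) = -874*1 = -874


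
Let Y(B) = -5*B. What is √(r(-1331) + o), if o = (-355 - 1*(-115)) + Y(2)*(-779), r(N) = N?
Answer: 3*√691 ≈ 78.861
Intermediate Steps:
o = 7550 (o = (-355 - 1*(-115)) - 5*2*(-779) = (-355 + 115) - 10*(-779) = -240 + 7790 = 7550)
√(r(-1331) + o) = √(-1331 + 7550) = √6219 = 3*√691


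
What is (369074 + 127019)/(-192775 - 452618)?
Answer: -496093/645393 ≈ -0.76867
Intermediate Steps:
(369074 + 127019)/(-192775 - 452618) = 496093/(-645393) = 496093*(-1/645393) = -496093/645393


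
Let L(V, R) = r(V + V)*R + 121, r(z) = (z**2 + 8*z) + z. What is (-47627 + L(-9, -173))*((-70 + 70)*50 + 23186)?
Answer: -1751284952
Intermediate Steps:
r(z) = z**2 + 9*z
L(V, R) = 121 + 2*R*V*(9 + 2*V) (L(V, R) = ((V + V)*(9 + (V + V)))*R + 121 = ((2*V)*(9 + 2*V))*R + 121 = (2*V*(9 + 2*V))*R + 121 = 2*R*V*(9 + 2*V) + 121 = 121 + 2*R*V*(9 + 2*V))
(-47627 + L(-9, -173))*((-70 + 70)*50 + 23186) = (-47627 + (121 + 2*(-173)*(-9)*(9 + 2*(-9))))*((-70 + 70)*50 + 23186) = (-47627 + (121 + 2*(-173)*(-9)*(9 - 18)))*(0*50 + 23186) = (-47627 + (121 + 2*(-173)*(-9)*(-9)))*(0 + 23186) = (-47627 + (121 - 28026))*23186 = (-47627 - 27905)*23186 = -75532*23186 = -1751284952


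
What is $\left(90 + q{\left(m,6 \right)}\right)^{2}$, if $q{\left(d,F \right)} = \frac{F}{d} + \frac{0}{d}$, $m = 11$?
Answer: $\frac{992016}{121} \approx 8198.5$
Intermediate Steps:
$q{\left(d,F \right)} = \frac{F}{d}$ ($q{\left(d,F \right)} = \frac{F}{d} + 0 = \frac{F}{d}$)
$\left(90 + q{\left(m,6 \right)}\right)^{2} = \left(90 + \frac{6}{11}\right)^{2} = \left(\frac{996}{11}\right)^{2} = \frac{992016}{121}$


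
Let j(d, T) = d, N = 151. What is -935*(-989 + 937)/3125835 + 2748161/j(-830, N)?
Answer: -1718051496967/518888610 ≈ -3311.0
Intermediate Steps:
-935*(-989 + 937)/3125835 + 2748161/j(-830, N) = -935*(-989 + 937)/3125835 + 2748161/(-830) = -935*(-52)*(1/3125835) + 2748161*(-1/830) = 48620*(1/3125835) - 2748161/830 = 9724/625167 - 2748161/830 = -1718051496967/518888610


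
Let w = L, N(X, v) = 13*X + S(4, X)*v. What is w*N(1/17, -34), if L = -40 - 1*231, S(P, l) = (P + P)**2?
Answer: 10021309/17 ≈ 5.8949e+5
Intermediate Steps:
S(P, l) = 4*P**2 (S(P, l) = (2*P)**2 = 4*P**2)
N(X, v) = 13*X + 64*v (N(X, v) = 13*X + (4*4**2)*v = 13*X + (4*16)*v = 13*X + 64*v)
L = -271 (L = -40 - 231 = -271)
w = -271
w*N(1/17, -34) = -271*(13/17 + 64*(-34)) = -271*(13*(1/17) - 2176) = -271*(13/17 - 2176) = -271*(-36979/17) = 10021309/17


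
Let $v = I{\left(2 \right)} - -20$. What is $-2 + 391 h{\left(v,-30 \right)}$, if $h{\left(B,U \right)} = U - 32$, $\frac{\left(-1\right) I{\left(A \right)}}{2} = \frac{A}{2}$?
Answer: $-24244$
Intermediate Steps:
$I{\left(A \right)} = - A$ ($I{\left(A \right)} = - 2 \frac{A}{2} = - A$)
$v = 18$ ($v = \left(-1\right) 2 - -20 = -2 + 20 = 18$)
$h{\left(B,U \right)} = -32 + U$
$-2 + 391 h{\left(v,-30 \right)} = -2 + 391 \left(-32 - 30\right) = -2 + 391 \left(-62\right) = -2 - 24242 = -24244$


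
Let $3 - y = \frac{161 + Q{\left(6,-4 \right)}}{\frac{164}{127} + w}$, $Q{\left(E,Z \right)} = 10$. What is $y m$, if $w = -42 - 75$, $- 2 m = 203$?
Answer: $- \frac{6678903}{14695} \approx -454.5$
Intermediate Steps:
$m = - \frac{203}{2}$ ($m = \left(- \frac{1}{2}\right) 203 = - \frac{203}{2} \approx -101.5$)
$w = -117$
$y = \frac{65802}{14695}$ ($y = 3 - \frac{161 + 10}{\frac{164}{127} - 117} = 3 - \frac{171}{164 \cdot \frac{1}{127} - 117} = 3 - \frac{171}{\frac{164}{127} - 117} = 3 - \frac{171}{- \frac{14695}{127}} = 3 - 171 \left(- \frac{127}{14695}\right) = 3 - - \frac{21717}{14695} = 3 + \frac{21717}{14695} = \frac{65802}{14695} \approx 4.4779$)
$y m = \frac{65802}{14695} \left(- \frac{203}{2}\right) = - \frac{6678903}{14695}$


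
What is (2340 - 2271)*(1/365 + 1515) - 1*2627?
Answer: 37196489/365 ≈ 1.0191e+5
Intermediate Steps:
(2340 - 2271)*(1/365 + 1515) - 1*2627 = 69*(1/365 + 1515) - 2627 = 69*(552976/365) - 2627 = 38155344/365 - 2627 = 37196489/365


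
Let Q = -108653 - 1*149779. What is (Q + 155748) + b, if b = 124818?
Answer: 22134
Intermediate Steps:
Q = -258432 (Q = -108653 - 149779 = -258432)
(Q + 155748) + b = (-258432 + 155748) + 124818 = -102684 + 124818 = 22134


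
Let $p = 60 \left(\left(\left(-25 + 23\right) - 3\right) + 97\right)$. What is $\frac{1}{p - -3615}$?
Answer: $\frac{1}{9135} \approx 0.00010947$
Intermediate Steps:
$p = 5520$ ($p = 60 \left(\left(-2 - 3\right) + 97\right) = 60 \left(-5 + 97\right) = 60 \cdot 92 = 5520$)
$\frac{1}{p - -3615} = \frac{1}{5520 - -3615} = \frac{1}{5520 + 3615} = \frac{1}{9135}$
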